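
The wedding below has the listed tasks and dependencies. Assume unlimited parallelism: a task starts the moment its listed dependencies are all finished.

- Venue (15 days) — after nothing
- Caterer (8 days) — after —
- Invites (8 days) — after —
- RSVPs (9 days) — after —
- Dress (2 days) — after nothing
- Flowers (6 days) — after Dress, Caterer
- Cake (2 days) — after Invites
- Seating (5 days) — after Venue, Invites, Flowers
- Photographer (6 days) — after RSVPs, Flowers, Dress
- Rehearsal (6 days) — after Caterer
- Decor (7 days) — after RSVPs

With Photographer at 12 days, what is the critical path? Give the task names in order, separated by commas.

The binding path is Caterer→Flowers→Photographer = 8+6+6 = 20; finish at 20 days.
Since Photographer is critical, the +6 change carries straight to that chain (now 26 days).
No other chain overtakes it, so the finish is 26 days.

Caterer, Flowers, Photographer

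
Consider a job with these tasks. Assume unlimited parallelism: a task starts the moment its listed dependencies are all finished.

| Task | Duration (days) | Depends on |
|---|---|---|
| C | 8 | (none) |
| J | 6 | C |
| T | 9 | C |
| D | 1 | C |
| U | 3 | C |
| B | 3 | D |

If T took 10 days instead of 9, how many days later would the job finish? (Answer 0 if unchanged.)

Baseline: C→T = 8+9 = 17 → 17 days.
T lies on that path, so at 10 days the path becomes 18 days.
That remains the longest chain; total 18 days.
Change in finish: 18 − 17 = +1 days.

1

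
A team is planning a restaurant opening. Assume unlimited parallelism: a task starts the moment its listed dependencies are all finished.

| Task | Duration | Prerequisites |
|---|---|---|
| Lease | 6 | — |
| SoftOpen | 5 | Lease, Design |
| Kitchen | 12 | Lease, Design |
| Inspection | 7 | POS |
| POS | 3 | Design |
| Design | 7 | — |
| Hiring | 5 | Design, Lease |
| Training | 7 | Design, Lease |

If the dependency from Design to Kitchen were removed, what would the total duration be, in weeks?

18

Original critical path: Design→Kitchen = 7+12 = 19 ⇒ 19 weeks.
Without Design→Kitchen, Kitchen's earliest start moves from 7 to 6.
The longest chain is now Lease→Kitchen = 6+12 = 18, so the schedule takes 18 weeks.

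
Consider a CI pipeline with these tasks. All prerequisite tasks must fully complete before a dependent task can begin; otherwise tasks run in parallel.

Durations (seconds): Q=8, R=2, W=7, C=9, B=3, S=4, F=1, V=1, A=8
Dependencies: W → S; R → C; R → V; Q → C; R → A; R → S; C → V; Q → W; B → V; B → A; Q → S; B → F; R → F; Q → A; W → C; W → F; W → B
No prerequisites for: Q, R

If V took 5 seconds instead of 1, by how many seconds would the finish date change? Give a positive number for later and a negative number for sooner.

Baseline: Q→W→B→A = 8+7+3+8 = 26 → 26 seconds.
The longest path through V is only 25 seconds, so V has float 1.
The binding chain switches to Q→W→C→V = 8+7+9+5 = 29; finish 29 seconds.
Change in finish: 29 − 26 = +3 seconds.

3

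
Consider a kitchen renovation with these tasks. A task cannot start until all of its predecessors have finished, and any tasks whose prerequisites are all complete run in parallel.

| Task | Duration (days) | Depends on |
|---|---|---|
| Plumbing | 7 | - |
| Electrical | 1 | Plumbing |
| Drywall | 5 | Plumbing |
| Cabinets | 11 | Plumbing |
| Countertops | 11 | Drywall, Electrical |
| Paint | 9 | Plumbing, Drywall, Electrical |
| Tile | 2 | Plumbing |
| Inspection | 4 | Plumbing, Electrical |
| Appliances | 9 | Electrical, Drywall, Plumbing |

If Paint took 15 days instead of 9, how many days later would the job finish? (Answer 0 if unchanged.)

The binding path is Plumbing→Drywall→Countertops = 7+5+11 = 23; finish at 23 days.
Paint is off the critical path — its longest chain is 21 days, giving 2 of slack.
The binding chain switches to Plumbing→Drywall→Paint = 7+5+15 = 27; finish 27 days.
Change in finish: 27 − 23 = +4 days.

4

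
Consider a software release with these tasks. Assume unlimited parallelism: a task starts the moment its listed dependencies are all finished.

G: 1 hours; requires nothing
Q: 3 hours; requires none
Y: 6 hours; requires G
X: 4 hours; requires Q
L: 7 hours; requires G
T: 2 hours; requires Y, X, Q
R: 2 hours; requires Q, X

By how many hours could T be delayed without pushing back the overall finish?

0

G→Y→T = 1+6+2 = 9 sets the makespan at 9 hours.
Longest path through T: 9 hours (earliest finish 9, latest finish 9).
Slack of T = 7 − 7 = 0 hours.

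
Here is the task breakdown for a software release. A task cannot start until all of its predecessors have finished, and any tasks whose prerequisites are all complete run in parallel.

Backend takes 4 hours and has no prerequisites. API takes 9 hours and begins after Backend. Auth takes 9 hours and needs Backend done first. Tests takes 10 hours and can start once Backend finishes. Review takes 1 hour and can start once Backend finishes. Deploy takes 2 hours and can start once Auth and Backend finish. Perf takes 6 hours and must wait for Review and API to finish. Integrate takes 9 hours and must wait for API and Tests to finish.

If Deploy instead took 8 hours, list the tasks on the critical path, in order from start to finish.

Critical path before the change: Backend→Tests→Integrate = 4+10+9 = 23 giving 23 hours.
Deploy is off the critical path — its longest chain is 15 hours, giving 8 of slack.
That remains the longest chain; total 23 hours.

Backend, Tests, Integrate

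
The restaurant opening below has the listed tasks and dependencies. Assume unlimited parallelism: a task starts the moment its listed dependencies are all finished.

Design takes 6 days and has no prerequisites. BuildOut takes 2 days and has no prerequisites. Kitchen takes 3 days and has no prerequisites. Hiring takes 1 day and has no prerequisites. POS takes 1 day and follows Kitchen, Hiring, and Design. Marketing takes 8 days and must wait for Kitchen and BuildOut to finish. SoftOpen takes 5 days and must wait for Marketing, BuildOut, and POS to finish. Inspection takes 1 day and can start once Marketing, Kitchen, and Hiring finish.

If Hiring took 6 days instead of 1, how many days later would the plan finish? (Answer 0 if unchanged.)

Baseline: Kitchen→Marketing→SoftOpen = 3+8+5 = 16 → 16 days.
Hiring has 9 days of float (longest path through it is 7).
The critical path is still Kitchen→Marketing→SoftOpen; finish is now 16 days.
Change in finish: 16 − 16 = +0 days.

0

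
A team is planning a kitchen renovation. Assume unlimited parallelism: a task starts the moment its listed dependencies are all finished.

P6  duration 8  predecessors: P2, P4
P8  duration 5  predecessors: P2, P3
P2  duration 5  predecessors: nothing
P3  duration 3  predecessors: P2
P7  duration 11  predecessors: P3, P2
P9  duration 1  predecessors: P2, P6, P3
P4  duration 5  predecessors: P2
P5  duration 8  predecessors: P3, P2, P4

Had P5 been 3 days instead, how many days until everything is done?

Baseline: P2→P3→P7 = 5+3+11 = 19 → 19 days.
The longest path through P5 is only 18 days, so P5 has float 1.
The critical path is still P2→P3→P7; finish is now 19 days.

19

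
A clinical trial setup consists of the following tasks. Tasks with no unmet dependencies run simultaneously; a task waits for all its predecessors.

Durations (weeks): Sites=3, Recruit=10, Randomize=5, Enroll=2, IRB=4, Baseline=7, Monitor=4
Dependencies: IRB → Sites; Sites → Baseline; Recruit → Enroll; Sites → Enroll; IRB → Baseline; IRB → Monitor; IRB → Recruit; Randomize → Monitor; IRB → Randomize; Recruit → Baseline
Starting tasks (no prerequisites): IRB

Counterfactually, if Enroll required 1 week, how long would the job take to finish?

21

As given, the longest chain is IRB→Recruit→Baseline = 4+10+7 = 21, so the finish is 21 weeks.
Enroll has 5 weeks of float (longest path through it is 16).
The critical path is still IRB→Recruit→Baseline; finish is now 21 weeks.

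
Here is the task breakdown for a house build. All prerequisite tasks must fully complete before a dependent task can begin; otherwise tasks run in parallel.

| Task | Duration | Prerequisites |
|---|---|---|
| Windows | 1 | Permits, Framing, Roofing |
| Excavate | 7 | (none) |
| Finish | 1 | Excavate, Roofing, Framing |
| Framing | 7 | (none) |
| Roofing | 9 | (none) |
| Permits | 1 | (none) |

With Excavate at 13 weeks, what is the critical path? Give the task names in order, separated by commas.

Critical path before the change: Roofing→Windows = 9+1 = 10 giving 10 weeks.
Excavate is off the critical path — its longest chain is 8 weeks, giving 2 of slack.
New critical path: Excavate→Finish = 13+1 = 14 ⇒ 14 weeks.

Excavate, Finish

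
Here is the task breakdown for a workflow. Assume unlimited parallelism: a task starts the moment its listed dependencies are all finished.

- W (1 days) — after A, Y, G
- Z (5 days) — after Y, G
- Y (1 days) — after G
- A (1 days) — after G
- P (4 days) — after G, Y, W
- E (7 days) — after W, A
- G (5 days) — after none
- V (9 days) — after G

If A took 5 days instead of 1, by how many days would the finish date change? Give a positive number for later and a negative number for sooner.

4

The binding path is G→A→W→E = 5+1+1+7 = 14; finish at 14 days.
A is on the critical path; changing it to 5 makes that path 18 days.
That remains the longest chain; total 18 days.
Change in finish: 18 − 14 = +4 days.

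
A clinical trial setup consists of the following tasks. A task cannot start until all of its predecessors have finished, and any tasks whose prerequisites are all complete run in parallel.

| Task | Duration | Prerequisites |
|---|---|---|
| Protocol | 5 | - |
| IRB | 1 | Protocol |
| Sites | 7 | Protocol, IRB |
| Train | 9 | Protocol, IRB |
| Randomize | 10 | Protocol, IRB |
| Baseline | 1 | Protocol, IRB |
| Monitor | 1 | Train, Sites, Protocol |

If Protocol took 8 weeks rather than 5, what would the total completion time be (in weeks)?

19

Actual critical path: Protocol→IRB→Train→Monitor = 5+1+9+1 = 16 ⇒ 16 weeks.
Protocol is on the critical path; changing it to 8 makes that path 19 weeks.
No other chain overtakes it, so the finish is 19 weeks.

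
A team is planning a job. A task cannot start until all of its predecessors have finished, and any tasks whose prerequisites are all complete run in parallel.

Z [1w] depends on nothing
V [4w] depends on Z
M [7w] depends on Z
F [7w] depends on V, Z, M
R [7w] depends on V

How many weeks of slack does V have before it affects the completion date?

3

Z→M→F = 1+7+7 = 15 sets the makespan at 15 weeks.
V finishes as early as 5 and must finish by 8.
Slack of V = 4 − 1 = 3 weeks.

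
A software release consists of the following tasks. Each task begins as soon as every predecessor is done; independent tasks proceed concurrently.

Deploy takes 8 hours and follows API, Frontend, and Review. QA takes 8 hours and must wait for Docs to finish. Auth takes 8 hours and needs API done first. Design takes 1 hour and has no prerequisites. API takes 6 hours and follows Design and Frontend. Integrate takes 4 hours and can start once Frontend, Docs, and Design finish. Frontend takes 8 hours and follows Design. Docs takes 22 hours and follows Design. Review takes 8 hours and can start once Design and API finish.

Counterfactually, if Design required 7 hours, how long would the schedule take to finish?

Critical path before the change: Design→Frontend→API→Review→Deploy = 1+8+6+8+8 = 31 giving 31 hours.
Since Design is critical, the +6 change carries straight to that chain (now 37 hours).
The critical path is still Design→Frontend→API→Review→Deploy; finish is now 37 hours.

37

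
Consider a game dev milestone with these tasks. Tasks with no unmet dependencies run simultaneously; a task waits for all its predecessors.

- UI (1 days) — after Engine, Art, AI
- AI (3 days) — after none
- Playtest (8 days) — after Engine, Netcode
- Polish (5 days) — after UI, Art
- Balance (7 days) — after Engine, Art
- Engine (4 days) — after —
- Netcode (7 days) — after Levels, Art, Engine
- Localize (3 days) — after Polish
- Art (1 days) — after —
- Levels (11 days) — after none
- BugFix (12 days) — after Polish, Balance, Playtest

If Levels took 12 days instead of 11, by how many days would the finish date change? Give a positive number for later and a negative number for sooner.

As given, the longest chain is Levels→Netcode→Playtest→BugFix = 11+7+8+12 = 38, so the finish is 38 days.
Levels is on the critical path; changing it to 12 makes that path 39 days.
The critical path is still Levels→Netcode→Playtest→BugFix; finish is now 39 days.
Change in finish: 39 − 38 = +1 days.

1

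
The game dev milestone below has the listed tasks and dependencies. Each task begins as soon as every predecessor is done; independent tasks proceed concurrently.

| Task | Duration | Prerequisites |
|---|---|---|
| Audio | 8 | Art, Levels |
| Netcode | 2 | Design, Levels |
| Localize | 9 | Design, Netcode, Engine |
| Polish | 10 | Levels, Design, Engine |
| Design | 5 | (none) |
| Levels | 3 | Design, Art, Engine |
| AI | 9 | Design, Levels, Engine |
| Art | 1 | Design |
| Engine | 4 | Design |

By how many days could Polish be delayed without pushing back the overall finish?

1

Critical path: Design→Engine→Levels→Netcode→Localize = 5+4+3+2+9 = 23, so the finish is 23 days.
The longest chain containing Polish totals 22 days.
So Polish can slip 23 − 22 = 1 day.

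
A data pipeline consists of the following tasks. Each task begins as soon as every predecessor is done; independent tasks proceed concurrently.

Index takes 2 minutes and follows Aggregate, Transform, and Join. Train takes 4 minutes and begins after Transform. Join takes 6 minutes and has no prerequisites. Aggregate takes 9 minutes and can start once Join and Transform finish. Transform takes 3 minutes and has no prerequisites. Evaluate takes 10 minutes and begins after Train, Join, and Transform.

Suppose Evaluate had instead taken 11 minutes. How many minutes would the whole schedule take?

18

Critical path before the change: Transform→Train→Evaluate = 3+4+10 = 17 giving 17 minutes.
Evaluate is on the critical path; changing it to 11 makes that path 18 minutes.
The critical path is still Transform→Train→Evaluate; finish is now 18 minutes.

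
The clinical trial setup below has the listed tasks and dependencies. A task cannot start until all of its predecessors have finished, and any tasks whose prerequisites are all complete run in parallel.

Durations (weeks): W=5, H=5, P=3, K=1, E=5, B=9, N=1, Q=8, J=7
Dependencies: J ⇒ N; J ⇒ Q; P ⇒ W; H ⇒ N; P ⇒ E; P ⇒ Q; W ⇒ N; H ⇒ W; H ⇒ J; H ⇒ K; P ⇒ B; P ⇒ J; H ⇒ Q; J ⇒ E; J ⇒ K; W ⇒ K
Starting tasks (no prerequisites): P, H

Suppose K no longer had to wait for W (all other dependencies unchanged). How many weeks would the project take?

20

Before: longest chain H→J→Q = 5+7+8 = 20, finish 20.
Dropping W→K doesn't change K's earliest start (12); another predecessor still binds.
After: H→J→Q = 5+7+8 = 20 → 20 weeks.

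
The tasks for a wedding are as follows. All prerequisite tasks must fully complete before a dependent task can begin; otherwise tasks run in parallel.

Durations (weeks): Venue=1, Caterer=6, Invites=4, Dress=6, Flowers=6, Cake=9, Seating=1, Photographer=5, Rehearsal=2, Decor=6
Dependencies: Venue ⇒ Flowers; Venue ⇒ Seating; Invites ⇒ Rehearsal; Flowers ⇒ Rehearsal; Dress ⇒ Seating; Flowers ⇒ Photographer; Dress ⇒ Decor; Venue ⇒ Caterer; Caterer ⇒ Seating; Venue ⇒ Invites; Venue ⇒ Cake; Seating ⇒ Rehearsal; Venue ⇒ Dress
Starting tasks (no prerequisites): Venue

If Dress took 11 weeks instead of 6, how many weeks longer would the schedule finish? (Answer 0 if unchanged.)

5

Baseline: Venue→Dress→Decor = 1+6+6 = 13 → 13 weeks.
Dress lies on that path, so at 11 weeks the path becomes 18 weeks.
That remains the longest chain; total 18 weeks.
Change in finish: 18 − 13 = +5 weeks.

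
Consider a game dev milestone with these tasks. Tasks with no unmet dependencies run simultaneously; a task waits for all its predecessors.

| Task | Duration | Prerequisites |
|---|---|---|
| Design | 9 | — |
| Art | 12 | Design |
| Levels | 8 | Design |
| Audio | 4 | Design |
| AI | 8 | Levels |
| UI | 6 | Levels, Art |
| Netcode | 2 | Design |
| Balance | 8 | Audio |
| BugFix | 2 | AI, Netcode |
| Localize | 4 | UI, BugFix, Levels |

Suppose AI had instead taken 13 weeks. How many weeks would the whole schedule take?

Baseline: Design→Levels→AI→BugFix→Localize = 9+8+8+2+4 = 31 → 31 weeks.
AI lies on that path, so at 13 weeks the path becomes 36 weeks.
No other chain overtakes it, so the finish is 36 weeks.

36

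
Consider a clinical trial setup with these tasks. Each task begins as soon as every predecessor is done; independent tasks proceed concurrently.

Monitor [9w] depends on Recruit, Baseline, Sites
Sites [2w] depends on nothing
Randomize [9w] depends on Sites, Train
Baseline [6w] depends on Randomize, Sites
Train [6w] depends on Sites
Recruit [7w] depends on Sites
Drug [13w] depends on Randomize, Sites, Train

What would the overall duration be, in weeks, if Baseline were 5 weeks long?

31

Actual critical path: Sites→Train→Randomize→Baseline→Monitor = 2+6+9+6+9 = 32 ⇒ 32 weeks.
Baseline lies on that path, so at 5 weeks the path becomes 31 weeks.
That remains the longest chain; total 31 weeks.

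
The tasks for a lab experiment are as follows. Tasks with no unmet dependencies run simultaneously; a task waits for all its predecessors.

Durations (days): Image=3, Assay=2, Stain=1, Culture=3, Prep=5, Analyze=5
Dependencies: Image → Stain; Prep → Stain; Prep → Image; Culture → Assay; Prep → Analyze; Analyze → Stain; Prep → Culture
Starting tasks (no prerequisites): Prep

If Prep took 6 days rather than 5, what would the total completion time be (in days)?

As given, the longest chain is Prep→Analyze→Stain = 5+5+1 = 11, so the finish is 11 days.
Since Prep is critical, the +1 change carries straight to that chain (now 12 days).
The critical path is still Prep→Analyze→Stain; finish is now 12 days.

12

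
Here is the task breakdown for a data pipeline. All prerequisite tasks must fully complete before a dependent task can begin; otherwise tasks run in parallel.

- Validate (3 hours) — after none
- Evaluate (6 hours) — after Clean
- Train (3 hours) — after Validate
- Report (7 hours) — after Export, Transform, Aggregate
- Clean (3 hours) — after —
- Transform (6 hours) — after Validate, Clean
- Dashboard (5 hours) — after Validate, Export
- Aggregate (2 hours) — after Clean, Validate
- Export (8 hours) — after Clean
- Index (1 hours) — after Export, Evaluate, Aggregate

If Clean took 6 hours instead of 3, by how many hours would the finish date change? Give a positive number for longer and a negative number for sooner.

3

As given, the longest chain is Clean→Export→Report = 3+8+7 = 18, so the finish is 18 hours.
Since Clean is critical, the +3 change carries straight to that chain (now 21 hours).
No other chain overtakes it, so the finish is 21 hours.
Change in finish: 21 − 18 = +3 hours.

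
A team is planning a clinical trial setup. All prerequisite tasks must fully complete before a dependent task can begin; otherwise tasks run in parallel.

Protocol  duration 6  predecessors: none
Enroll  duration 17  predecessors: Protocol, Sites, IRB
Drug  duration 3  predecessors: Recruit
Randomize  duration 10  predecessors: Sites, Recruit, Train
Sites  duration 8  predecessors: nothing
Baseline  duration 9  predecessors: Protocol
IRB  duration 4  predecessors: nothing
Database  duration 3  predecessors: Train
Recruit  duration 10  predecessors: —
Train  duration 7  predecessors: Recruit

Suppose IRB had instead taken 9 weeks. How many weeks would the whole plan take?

27

As given, the longest chain is Recruit→Train→Randomize = 10+7+10 = 27, so the finish is 27 weeks.
IRB has 6 weeks of float (longest path through it is 21).
That remains the longest chain; total 27 weeks.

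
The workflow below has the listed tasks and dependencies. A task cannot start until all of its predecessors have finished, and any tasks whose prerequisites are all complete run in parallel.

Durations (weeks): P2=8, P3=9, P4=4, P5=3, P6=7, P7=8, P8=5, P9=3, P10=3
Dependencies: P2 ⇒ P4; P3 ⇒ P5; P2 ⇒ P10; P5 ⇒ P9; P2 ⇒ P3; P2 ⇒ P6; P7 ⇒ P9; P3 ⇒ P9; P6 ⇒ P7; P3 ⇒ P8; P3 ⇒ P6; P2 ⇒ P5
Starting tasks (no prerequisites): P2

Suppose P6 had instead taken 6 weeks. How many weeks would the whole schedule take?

34

Actual critical path: P2→P3→P6→P7→P9 = 8+9+7+8+3 = 35 ⇒ 35 weeks.
P6 is on the critical path; changing it to 6 makes that path 34 weeks.
That remains the longest chain; total 34 weeks.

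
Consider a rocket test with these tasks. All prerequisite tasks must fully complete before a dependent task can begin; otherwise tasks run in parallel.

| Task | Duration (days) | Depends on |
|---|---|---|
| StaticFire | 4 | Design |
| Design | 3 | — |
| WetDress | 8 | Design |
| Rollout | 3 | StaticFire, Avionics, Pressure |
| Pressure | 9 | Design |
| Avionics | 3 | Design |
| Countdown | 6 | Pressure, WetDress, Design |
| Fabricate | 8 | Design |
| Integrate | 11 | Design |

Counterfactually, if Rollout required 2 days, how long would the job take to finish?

Baseline: Design→Pressure→Countdown = 3+9+6 = 18 → 18 days.
The longest path through Rollout is only 15 days, so Rollout has float 3.
No other chain overtakes it, so the finish is 18 days.

18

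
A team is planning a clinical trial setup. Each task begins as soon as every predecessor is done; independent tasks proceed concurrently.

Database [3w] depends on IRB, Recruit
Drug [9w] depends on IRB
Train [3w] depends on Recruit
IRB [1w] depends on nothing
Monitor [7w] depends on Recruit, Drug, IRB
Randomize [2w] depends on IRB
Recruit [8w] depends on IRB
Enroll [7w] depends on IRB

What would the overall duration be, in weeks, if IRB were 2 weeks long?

18

The binding path is IRB→Drug→Monitor = 1+9+7 = 17; finish at 17 weeks.
IRB lies on that path, so at 2 weeks the path becomes 18 weeks.
The critical path is still IRB→Drug→Monitor; finish is now 18 weeks.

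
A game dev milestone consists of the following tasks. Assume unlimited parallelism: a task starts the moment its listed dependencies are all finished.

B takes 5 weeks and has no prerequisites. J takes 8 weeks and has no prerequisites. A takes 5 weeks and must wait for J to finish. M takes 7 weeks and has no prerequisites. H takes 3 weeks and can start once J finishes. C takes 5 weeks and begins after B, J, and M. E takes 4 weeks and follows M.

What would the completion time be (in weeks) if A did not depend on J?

13

Original critical path: J→A = 8+5 = 13 ⇒ 13 weeks.
Without J→A, A's earliest start moves from 8 to 0.
The longest chain is now J→C = 8+5 = 13, so the schedule takes 13 weeks.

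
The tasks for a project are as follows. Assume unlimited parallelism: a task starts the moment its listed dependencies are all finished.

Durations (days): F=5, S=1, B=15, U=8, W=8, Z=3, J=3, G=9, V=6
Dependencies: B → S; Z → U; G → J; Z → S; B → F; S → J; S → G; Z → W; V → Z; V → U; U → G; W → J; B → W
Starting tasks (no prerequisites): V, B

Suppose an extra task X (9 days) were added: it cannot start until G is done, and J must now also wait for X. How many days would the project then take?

38

Originally the project takes 29 days.
With X inserted, J now waits for max(G, S, W, X).
New critical path: V→Z→U→G→X→J = 6+3+8+9+9+3 = 38 ⇒ 38 days.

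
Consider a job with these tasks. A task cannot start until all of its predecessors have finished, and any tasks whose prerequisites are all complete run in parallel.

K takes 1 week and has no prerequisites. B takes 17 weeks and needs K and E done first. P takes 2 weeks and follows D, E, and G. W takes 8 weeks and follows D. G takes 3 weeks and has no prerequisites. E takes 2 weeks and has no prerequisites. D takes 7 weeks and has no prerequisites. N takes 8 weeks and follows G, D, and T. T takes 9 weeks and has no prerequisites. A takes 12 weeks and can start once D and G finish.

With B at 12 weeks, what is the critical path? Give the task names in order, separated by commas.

D, A

Actual critical path: E→B = 2+17 = 19 ⇒ 19 weeks.
B lies on that path, so at 12 weeks the path becomes 14 weeks.
Now D→A = 7+12 = 19 is longest, so the finish becomes 19 weeks.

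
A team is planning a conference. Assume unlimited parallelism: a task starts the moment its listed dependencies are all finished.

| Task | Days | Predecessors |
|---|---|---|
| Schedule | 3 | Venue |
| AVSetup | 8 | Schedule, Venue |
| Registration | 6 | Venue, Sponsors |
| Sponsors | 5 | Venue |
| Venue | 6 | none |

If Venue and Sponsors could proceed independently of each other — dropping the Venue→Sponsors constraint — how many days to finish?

With the dependency in place, Venue→Schedule→AVSetup = 6+3+8 = 17 sets the finish at 17 days.
Without Venue→Sponsors, Sponsors's earliest start moves from 6 to 0.
New critical path: Venue→Schedule→AVSetup = 6+3+8 = 17 ⇒ 17 days.

17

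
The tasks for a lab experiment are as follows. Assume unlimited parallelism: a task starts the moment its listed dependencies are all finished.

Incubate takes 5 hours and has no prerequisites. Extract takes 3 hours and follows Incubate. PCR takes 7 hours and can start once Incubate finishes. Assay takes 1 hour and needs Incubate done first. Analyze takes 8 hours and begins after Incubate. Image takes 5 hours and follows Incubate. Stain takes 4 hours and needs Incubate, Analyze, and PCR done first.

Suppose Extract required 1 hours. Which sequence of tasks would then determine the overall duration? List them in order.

Incubate, Analyze, Stain

The binding path is Incubate→Analyze→Stain = 5+8+4 = 17; finish at 17 hours.
Extract is off the critical path — its longest chain is 8 hours, giving 9 of slack.
The critical path is still Incubate→Analyze→Stain; finish is now 17 hours.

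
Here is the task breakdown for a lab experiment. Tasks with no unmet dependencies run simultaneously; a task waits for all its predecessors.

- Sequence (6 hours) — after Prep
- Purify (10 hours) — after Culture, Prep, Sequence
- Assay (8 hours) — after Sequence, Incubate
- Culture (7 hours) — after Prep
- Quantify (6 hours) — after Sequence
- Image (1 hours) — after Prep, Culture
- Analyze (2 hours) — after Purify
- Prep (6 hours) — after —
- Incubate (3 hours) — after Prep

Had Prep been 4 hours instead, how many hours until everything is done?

23

Baseline: Prep→Culture→Purify→Analyze = 6+7+10+2 = 25 → 25 hours.
Since Prep is critical, the -2 change carries straight to that chain (now 23 hours).
No other chain overtakes it, so the finish is 23 hours.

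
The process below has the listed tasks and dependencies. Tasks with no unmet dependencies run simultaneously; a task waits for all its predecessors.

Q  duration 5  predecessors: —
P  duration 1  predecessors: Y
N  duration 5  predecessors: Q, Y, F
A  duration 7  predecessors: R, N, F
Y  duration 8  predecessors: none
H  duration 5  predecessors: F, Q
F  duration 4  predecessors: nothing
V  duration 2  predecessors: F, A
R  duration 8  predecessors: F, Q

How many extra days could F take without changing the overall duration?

Critical path: Q→R→A→V = 5+8+7+2 = 22, so the finish is 22 days.
The longest chain containing F totals 21 days.
So F can slip 5 − 4 = 1 day.

1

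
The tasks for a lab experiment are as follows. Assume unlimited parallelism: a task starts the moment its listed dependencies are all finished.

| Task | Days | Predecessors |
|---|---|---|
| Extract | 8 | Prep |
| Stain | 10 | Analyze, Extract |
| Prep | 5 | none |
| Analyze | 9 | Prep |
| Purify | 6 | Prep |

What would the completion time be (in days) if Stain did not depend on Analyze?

Original critical path: Prep→Analyze→Stain = 5+9+10 = 24 ⇒ 24 days.
Without Analyze→Stain, Stain's earliest start moves from 14 to 13.
The longest chain is now Prep→Extract→Stain = 5+8+10 = 23, so the schedule takes 23 days.

23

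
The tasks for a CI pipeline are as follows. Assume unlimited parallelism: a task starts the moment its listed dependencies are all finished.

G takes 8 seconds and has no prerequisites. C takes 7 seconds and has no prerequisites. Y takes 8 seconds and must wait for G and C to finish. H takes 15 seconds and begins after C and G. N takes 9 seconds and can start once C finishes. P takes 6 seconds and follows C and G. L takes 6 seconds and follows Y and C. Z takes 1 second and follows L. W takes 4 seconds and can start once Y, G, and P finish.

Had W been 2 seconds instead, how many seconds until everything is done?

23

The binding path is G→Y→L→Z = 8+8+6+1 = 23; finish at 23 seconds.
The longest path through W is only 20 seconds, so W has float 3.
The critical path is still G→Y→L→Z; finish is now 23 seconds.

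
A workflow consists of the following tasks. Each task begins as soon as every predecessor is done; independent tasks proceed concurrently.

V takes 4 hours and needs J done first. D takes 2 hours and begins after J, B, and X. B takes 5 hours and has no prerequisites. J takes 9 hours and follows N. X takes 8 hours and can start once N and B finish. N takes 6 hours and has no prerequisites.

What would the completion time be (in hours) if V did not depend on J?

With the dependency in place, N→J→V = 6+9+4 = 19 sets the finish at 19 hours.
Without J→V, V's earliest start moves from 15 to 0.
The longest chain is now N→J→D = 6+9+2 = 17, so the schedule takes 17 hours.

17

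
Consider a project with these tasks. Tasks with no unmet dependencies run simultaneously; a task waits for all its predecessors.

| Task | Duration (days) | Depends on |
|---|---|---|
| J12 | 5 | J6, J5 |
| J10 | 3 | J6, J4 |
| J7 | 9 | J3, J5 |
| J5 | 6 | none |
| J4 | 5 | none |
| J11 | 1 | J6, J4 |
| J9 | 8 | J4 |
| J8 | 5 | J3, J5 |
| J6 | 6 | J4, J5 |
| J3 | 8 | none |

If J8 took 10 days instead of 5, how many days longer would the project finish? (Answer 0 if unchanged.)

The binding path is J3→J7 = 8+9 = 17; finish at 17 days.
J8 has 4 days of float (longest path through it is 13).
New critical path: J3→J8 = 8+10 = 18 ⇒ 18 days.
Change in finish: 18 − 17 = +1 days.

1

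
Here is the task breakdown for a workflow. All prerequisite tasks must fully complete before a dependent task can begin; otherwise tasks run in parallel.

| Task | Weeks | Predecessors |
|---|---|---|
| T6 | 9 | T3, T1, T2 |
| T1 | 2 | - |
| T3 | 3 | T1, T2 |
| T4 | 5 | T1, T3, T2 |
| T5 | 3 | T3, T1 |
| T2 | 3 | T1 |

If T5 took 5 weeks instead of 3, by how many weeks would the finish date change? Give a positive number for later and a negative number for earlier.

0

Critical path before the change: T1→T2→T3→T6 = 2+3+3+9 = 17 giving 17 weeks.
T5 has 6 weeks of float (longest path through it is 11).
No other chain overtakes it, so the finish is 17 weeks.
Change in finish: 17 − 17 = +0 weeks.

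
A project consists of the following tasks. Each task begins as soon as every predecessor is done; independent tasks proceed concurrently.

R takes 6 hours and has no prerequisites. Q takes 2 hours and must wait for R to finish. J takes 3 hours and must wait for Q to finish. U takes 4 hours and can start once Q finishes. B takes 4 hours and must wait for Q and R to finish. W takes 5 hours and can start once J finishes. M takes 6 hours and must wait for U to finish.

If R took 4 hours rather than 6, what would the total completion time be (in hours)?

Baseline: R→Q→U→M = 6+2+4+6 = 18 → 18 hours.
Since R is critical, the -2 change carries straight to that chain (now 16 hours).
The critical path is still R→Q→U→M; finish is now 16 hours.

16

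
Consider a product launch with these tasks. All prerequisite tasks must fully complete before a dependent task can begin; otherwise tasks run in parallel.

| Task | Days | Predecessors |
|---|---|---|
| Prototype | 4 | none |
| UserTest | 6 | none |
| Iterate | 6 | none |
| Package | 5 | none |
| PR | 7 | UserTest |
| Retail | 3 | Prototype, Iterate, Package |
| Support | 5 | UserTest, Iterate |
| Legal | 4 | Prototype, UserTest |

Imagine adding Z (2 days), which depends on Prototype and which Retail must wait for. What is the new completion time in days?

13

Originally the schedule takes 13 days.
With Z inserted, Retail now waits for max(Prototype, Iterate, Package, Z).
New critical path: UserTest→PR = 6+7 = 13 ⇒ 13 days.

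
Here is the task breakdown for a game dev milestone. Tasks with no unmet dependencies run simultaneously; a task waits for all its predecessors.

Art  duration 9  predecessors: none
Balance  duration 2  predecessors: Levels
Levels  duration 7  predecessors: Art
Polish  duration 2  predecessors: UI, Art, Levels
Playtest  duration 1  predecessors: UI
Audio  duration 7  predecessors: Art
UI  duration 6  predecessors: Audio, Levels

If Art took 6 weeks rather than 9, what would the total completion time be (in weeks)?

21

Baseline: Art→Levels→UI→Polish = 9+7+6+2 = 24 → 24 weeks.
Since Art is critical, the -3 change carries straight to that chain (now 21 weeks).
The critical path is still Art→Levels→UI→Polish; finish is now 21 weeks.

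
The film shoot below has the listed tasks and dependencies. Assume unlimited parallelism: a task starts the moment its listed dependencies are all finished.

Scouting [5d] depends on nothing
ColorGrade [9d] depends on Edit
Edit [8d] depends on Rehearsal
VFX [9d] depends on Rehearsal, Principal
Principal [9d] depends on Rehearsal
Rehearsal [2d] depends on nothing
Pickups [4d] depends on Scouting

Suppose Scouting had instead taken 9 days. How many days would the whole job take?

20

The binding path is Rehearsal→Principal→VFX = 2+9+9 = 20; finish at 20 days.
Scouting is off the critical path — its longest chain is 9 days, giving 11 of slack.
That remains the longest chain; total 20 days.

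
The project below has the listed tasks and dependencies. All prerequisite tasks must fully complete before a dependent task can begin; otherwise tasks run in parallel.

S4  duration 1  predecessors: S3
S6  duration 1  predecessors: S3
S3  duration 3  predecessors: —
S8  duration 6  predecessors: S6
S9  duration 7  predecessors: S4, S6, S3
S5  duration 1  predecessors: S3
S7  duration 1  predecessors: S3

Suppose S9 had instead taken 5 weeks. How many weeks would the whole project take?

Actual critical path: S3→S4→S9 = 3+1+7 = 11 ⇒ 11 weeks.
S9 is on the critical path; changing it to 5 makes that path 9 weeks.
The binding chain switches to S3→S6→S8 = 3+1+6 = 10; finish 10 weeks.

10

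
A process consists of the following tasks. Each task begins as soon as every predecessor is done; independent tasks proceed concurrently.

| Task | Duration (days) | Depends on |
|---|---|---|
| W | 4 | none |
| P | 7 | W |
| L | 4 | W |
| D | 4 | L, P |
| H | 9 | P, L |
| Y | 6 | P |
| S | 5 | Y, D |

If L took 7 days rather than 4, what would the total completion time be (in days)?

22

Baseline: W→P→Y→S = 4+7+6+5 = 22 → 22 days.
L is off the critical path — its longest chain is 17 days, giving 5 of slack.
That remains the longest chain; total 22 days.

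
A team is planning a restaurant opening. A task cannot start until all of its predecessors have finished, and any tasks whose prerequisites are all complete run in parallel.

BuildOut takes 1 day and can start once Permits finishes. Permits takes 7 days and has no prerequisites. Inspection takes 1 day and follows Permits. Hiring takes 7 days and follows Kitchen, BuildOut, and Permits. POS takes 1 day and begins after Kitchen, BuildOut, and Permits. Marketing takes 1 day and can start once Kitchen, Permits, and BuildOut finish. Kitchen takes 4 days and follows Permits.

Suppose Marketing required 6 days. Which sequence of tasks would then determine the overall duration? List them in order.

Permits, Kitchen, Hiring

Baseline: Permits→Kitchen→Hiring = 7+4+7 = 18 → 18 days.
Marketing is off the critical path — its longest chain is 12 days, giving 6 of slack.
That remains the longest chain; total 18 days.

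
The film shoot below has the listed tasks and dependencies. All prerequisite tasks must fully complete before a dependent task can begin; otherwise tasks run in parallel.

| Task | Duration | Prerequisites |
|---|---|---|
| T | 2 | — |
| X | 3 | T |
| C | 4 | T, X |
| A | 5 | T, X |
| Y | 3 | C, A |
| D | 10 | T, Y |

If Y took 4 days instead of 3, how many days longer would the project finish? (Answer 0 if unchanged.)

1

As given, the longest chain is T→X→A→Y→D = 2+3+5+3+10 = 23, so the finish is 23 days.
Since Y is critical, the +1 change carries straight to that chain (now 24 days).
The critical path is still T→X→A→Y→D; finish is now 24 days.
Change in finish: 24 − 23 = +1 days.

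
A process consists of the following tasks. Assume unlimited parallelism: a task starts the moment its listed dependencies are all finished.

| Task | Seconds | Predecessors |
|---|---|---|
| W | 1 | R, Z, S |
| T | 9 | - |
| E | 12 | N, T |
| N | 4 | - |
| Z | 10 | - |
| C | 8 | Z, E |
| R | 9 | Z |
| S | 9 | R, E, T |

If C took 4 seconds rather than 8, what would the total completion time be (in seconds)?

The binding path is T→E→S→W = 9+12+9+1 = 31; finish at 31 seconds.
C is off the critical path — its longest chain is 29 seconds, giving 2 of slack.
No other chain overtakes it, so the finish is 31 seconds.

31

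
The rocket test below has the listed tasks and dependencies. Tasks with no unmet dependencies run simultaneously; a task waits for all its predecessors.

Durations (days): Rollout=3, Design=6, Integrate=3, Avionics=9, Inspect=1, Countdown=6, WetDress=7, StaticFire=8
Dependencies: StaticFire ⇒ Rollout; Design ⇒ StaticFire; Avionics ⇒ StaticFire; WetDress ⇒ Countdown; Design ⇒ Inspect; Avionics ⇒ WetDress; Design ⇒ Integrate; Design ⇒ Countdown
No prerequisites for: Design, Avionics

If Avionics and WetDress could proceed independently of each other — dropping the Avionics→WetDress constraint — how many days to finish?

Original critical path: Avionics→WetDress→Countdown = 9+7+6 = 22 ⇒ 22 days.
Without Avionics→WetDress, WetDress's earliest start moves from 9 to 0.
After: Avionics→StaticFire→Rollout = 9+8+3 = 20 → 20 days.

20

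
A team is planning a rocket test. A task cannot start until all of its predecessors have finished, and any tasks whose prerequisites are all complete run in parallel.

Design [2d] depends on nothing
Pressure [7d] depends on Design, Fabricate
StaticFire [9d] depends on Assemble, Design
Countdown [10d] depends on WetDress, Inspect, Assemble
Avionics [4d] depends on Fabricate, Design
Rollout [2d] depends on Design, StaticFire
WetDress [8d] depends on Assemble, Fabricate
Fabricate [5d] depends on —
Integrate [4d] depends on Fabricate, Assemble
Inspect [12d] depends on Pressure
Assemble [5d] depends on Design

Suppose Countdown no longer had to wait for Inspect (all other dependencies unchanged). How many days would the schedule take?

25

With the dependency in place, Fabricate→Pressure→Inspect→Countdown = 5+7+12+10 = 34 sets the finish at 34 days.
Without Inspect→Countdown, Countdown's earliest start moves from 24 to 15.
After: Design→Assemble→WetDress→Countdown = 2+5+8+10 = 25 → 25 days.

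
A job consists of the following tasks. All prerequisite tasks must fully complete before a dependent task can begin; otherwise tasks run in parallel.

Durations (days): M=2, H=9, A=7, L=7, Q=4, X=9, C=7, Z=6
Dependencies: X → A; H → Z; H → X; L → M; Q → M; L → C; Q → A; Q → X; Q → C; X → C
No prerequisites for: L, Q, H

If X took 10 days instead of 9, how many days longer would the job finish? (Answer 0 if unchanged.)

1

As given, the longest chain is H→X→A = 9+9+7 = 25, so the finish is 25 days.
X is on the critical path; changing it to 10 makes that path 26 days.
The critical path is still H→X→A; finish is now 26 days.
Change in finish: 26 − 25 = +1 days.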